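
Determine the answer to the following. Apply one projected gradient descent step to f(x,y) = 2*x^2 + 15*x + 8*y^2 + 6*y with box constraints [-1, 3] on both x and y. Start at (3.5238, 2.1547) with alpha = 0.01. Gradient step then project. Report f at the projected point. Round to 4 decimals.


Step 1: Compute gradient at (3.5238, 2.1547).
grad_x = 2*2*3.5238 + 15 = 29.0952
grad_y = 2*8*2.1547 + 6 = 40.4752
Step 2: Gradient step.
x_raw = 3.5238 - 0.01*29.0952 = 3.2328
y_raw = 2.1547 - 0.01*40.4752 = 1.7499
Step 3: Project onto [-1, 3].
x_proj = clip(3.2328) = 3.0
y_proj = clip(1.7499) = 1.7499
Step 4: Evaluate f.
f(3.0, 1.7499) = 97.9982


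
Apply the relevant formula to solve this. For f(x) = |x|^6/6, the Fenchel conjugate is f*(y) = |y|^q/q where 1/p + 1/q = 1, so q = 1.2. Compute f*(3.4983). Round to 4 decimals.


The conjugate exponent q satisfies 1/p + 1/q = 1.
p = 6, so q = 6/(6 - 1) = 1.2
|y|^q = 3.4983^1.2 = 4.494
f*(3.4983) = 4.494 / 1.2 = 3.745


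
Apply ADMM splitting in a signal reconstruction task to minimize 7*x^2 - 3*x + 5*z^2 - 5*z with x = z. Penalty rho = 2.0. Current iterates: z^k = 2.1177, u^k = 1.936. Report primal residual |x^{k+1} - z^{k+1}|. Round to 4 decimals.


ADMM iteration with rho = 2.0, z^k = 2.1177, u^k = 1.936
Step 1: x-update.
Minimize 7*x^2 - 3*x + (2.0/2)*(x - 2.1177 + 1.936)^2
FOC: (2*7 + 2.0)*x = 3 + 2.0*(2.1177 - 1.936)
x^{k+1} = 0.2102
Step 2: z-update.
Minimize 5*z^2 - 5*z + (2.0/2)*(0.2102 - z + 1.936)^2
FOC: (2*5 + 2.0)*z = 5 + 2.0*(0.2102 + 1.936)
z^{k+1} = 0.7744
Step 3: u-update.
u^{k+1} = 1.936 + 0.2102 - 0.7744 = 1.3718
Step 4: Primal residual = |0.2102 - 0.7744| = 0.5642


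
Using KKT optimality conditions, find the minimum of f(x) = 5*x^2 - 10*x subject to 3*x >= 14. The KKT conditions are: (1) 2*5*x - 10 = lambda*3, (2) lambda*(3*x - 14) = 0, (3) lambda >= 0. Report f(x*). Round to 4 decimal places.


Step 1: Try lambda = 0 (constraint inactive).
x_unc = 10/(2*5) = 1.0
Check: 3*1.0 = 3.0 < 14 -- violated!
Step 2: Constraint must be active: 3*x = 14
x* = 14/3 = 4.6667 (rounded; the exact value 14/3 is used below)
lambda = (2*5*(14/3) - 10)/3 = 12.2222
Step 3: Compute optimal value.
f(x*) = 5*(14/3)^2 - 10*(14/3) = 62.2222


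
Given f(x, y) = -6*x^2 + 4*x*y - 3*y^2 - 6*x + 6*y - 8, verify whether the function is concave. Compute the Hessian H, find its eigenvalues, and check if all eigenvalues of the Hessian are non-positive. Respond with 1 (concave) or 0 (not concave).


The Hessian of f(x,y) = -6*x^2 + 4*x*y - 3*y^2 - 6*x + 6*y - 8 is:
H = [[-12, 4], [4, -6]]
Trace = -12 - 6 = -18
Determinant = -12*-6 - (4)^2 = 56
Discriminant = (-18)^2 - 4*56 = 100.0
Eigenvalues: lambda_1 = -14.0, lambda_2 = -4.0
The function is concave.

1


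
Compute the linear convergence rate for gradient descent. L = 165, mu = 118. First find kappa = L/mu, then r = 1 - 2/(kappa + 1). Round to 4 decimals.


Step 1: Compute the condition number.
kappa = L/mu = 165/118 = 1.3983
Step 2: Compute the convergence rate.
r = 1 - 2/(kappa + 1) = 1 - 2*mu/(L + mu) = (L - mu)/(L + mu) = 47/283 = 0.1661


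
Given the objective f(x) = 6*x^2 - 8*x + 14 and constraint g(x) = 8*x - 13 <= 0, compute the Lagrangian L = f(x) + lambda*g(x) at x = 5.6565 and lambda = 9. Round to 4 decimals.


Step 1: Evaluate f(x).
f(5.6565) = 6*5.6565^2 - 8*5.6565 + 14 = 160.724
Step 2: Evaluate g(x).
g(5.6565) = 8*5.6565 - 13 = 32.252
Step 3: Compute Lagrangian.
L = 160.724 + 9*32.252 = 450.992


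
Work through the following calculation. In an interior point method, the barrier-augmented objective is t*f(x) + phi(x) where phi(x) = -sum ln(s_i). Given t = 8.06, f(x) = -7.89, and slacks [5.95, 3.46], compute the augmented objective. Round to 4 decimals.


Step 1: Compute log-barrier.
ln values: [1.7834, 1.2413]
phi = -(1.7834 + 1.2413) = -3.0247
Step 2: Compute augmented objective.
t*f(x) = 8.06*-7.89 = -63.5934
Total = -63.5934 - 3.0247 = -66.6181


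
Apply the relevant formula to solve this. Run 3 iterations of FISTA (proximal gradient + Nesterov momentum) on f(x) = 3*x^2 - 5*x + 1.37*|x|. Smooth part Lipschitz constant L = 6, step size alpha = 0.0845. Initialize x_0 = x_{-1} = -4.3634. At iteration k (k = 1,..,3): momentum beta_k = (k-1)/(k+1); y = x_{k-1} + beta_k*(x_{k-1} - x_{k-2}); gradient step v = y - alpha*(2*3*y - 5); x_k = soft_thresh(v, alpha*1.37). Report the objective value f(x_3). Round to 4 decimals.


FISTA on f(x) = 3*x^2 - 5*x + 1.37*|x|
L = 6, alpha = 0.0845
Iteration 1: beta = 0.0, y = -4.3634 + 0.0*(-4.3634 + 4.3634) = -4.3634
  grad(y) = -31.1804, v = y - alpha*grad = -1.7287
  prox(v) = soft_thresh(-1.7287, 0.1158) = -1.6129
Iteration 2: beta = 0.3333, y = -1.6129 + 0.3333*(-1.6129 + 4.3634) = -0.6961
  grad(y) = -9.1763, v = y - alpha*grad = 0.0793
  prox(v) = soft_thresh(0.0793, 0.1158) = 0.0
Iteration 3: beta = 0.5, y = 0.0 + 0.5*(0.0 + 1.6129) = 0.8064
  grad(y) = -0.1613, v = y - alpha*grad = 0.8201
  prox(v) = soft_thresh(0.8201, 0.1158) = 0.7043
f(x_3) = 3*0.7043^2 - 5*0.7043 + 1.37*|0.7043| = -1.0685


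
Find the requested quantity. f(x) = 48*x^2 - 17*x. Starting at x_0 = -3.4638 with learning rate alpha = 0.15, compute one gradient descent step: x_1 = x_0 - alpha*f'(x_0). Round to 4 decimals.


We compute the gradient at x_0 and apply the update.
f'(x) = 96*x - 17
f'(-3.4638) = 96*-3.4638 - 17 = -349.5248
x_1 = -3.4638 - 0.15*-349.5248 = 48.9649


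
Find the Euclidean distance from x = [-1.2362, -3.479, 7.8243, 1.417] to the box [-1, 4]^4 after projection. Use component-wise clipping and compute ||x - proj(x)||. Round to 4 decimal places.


Project each component onto [-1, 4].
clip(-1.2362) = -1.0, clip(-3.479) = -1.0, clip(7.8243) = 4.0, clip(1.417) = 1.417
Projection = [-1.0, -1.0, 4.0, 1.417]
Squared diffs: [0.0558, 6.1454, 14.6253, 0.0]
Distance = sqrt(20.8265) = 4.5636


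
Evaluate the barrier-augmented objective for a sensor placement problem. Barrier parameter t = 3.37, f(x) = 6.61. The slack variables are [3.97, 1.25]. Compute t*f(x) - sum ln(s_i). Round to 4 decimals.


Step 1: Compute log-barrier.
ln values: [1.3788, 0.2231]
phi = -(1.3788 + 0.2231) = -1.6019
Step 2: Compute augmented objective.
t*f(x) = 3.37*6.61 = 22.2757
Total = 22.2757 - 1.6019 = 20.6738


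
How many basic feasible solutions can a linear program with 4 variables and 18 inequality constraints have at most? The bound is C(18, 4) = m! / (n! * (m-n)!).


Each vertex corresponds to some choice of n active constraints out of m, so the number of vertices is at most C(m, n) = m! / (n!(m-n)!).
m = 18, n = 4
Numerator: 18 * 17 * 16 * 15
Denominator: 4! = 24
C(18, 4) = 3060


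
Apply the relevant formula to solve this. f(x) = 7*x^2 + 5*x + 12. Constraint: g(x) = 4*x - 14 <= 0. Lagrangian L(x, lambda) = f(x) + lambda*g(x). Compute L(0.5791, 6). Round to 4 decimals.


Step 1: Evaluate f(x).
f(0.5791) = 7*0.5791^2 + 5*0.5791 + 12 = 17.243
Step 2: Evaluate g(x).
g(0.5791) = 4*0.5791 - 14 = -11.6836
Step 3: Compute Lagrangian.
L = 17.243 + 6*-11.6836 = -52.8586


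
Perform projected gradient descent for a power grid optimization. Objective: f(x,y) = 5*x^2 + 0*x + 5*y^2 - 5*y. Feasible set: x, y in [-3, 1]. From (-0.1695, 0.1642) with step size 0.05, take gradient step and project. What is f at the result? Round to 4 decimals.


Step 1: Compute gradient at (-0.1695, 0.1642).
grad_x = 2*5*-0.1695 + 0 = -1.695
grad_y = 2*5*0.1642 - 5 = -3.358
Step 2: Gradient step.
x_raw = -0.1695 - 0.05*-1.695 = -0.0848
y_raw = 0.1642 - 0.05*-3.358 = 0.3321
Step 3: Project onto [-3, 1].
x_proj = clip(-0.0848) = -0.0848
y_proj = clip(0.3321) = 0.3321
Step 4: Evaluate f.
f(-0.0848, 0.3321) = -1.0731


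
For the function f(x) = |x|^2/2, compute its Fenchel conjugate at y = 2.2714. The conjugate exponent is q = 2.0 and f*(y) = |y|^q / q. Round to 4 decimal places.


The conjugate exponent q satisfies 1/p + 1/q = 1.
p = 2, so q = 2/(2 - 1) = 2.0
|y|^q = 2.2714^2.0 = 5.1593
f*(2.2714) = 5.1593 / 2.0 = 2.5796


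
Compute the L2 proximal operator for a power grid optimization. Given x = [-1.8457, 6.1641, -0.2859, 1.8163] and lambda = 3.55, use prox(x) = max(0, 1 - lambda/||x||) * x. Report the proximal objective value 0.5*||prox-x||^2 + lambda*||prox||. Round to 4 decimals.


Step 1: Compute ||x||.
||x|| = 6.692
Step 2: Compute scaling factor.
scale = max(0, 1 - 3.55/6.692) = 0.4695
Step 3: prox(x) = [-0.8666, 2.8942, -0.1342, 0.8528]
||prox(x)|| = 3.142
Step 4: Proximal objective.
0.5*||prox-x||^2 = 6.3013
lambda*||prox|| = 11.1541
Total = 17.4555


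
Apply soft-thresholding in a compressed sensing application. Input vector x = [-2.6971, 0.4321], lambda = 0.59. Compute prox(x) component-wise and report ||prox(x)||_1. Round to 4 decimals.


Soft-thresholding with lambda = 0.59:
prox(-2.6971) = sign(-2.6971)*max(|-2.6971| - 0.59, 0) = -2.1071
prox(0.4321) = sign(0.4321)*max(|0.4321| - 0.59, 0) = 0.0
prox(x) = [-2.1071, 0.0]
||prox(x)||_1 = 2.1071 + 0.0 = 2.1071


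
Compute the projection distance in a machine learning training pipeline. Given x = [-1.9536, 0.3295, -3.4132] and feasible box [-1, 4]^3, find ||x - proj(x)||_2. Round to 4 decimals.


Project each component onto [-1, 4].
clip(-1.9536) = -1.0, clip(0.3295) = 0.3295, clip(-3.4132) = -1.0
Projection = [-1.0, 0.3295, -1.0]
Squared diffs: [0.9094, 0.0, 5.8235]
Distance = sqrt(6.7329) = 2.5948


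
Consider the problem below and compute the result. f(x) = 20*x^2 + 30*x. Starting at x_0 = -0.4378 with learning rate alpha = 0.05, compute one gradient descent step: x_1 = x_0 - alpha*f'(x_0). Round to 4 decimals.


We compute the gradient at x_0 and apply the update.
f'(x) = 40*x + 30
f'(-0.4378) = 40*-0.4378 + 30 = 12.488
x_1 = -0.4378 - 0.05*12.488 = -1.0622


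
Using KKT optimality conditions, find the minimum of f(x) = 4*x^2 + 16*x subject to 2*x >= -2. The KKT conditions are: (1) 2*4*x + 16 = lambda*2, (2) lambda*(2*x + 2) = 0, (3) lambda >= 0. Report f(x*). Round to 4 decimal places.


Step 1: Try lambda = 0 (constraint inactive).
x_unc = -16/(2*4) = -2.0
Check: 2*-2.0 = -4.0 < -2 -- violated!
Step 2: Constraint must be active: 2*x = -2
x* = -2/2 = -1.0
lambda = (2*4*(-1.0) + 16)/2 = 4.0
Step 3: Compute optimal value.
f(x*) = 4*(-1.0)^2 + 16*(-1.0) = -12.0


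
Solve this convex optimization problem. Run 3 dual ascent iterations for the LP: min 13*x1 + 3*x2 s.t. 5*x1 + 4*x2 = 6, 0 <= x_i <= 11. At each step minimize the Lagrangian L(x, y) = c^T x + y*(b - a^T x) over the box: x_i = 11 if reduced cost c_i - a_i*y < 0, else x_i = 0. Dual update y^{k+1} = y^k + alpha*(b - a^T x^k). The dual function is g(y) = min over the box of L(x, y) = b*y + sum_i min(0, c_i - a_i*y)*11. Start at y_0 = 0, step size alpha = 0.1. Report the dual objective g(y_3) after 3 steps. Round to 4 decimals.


Dual ascent for LP: min 13*x1 + 3*x2, 5*x1 + 4*x2 = 6, 0 <= x_i <= 11
Step 1: y^k = 0.0, reduced costs: (13.0, 3.0)
  x^k = (0.0, 0.0), subgradient = b - a^T x = 6.0
  y^{k+1} = 0.0 + 0.1*6.0 = 0.6
Step 2: y^k = 0.6, reduced costs: (10.0, 0.6)
  x^k = (0.0, 0.0), subgradient = b - a^T x = 6.0
  y^{k+1} = 0.6 + 0.1*6.0 = 1.2
Step 3: y^k = 1.2, reduced costs: (7.0, -1.8)
  x^k = (0.0, 11.0), subgradient = b - a^T x = -38.0
  y^{k+1} = 1.2 + 0.1*-38.0 = -2.6
Dual objective at y_3 = -2.6: reduced costs (26.0, 13.4), box minimizer x = (0.0, 0.0)
g(y_3) = b*y + (c1 - a1*y)*x1 + (c2 - a2*y)*x2 = 6*(-2.6) + 26.0*0.0 + 13.4*0.0 = -15.6 + 0.0 + 0.0 = -15.6


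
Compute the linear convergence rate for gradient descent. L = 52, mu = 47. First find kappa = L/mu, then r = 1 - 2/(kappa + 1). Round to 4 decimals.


Step 1: Compute the condition number.
kappa = L/mu = 52/47 = 1.1064
Step 2: Compute the convergence rate.
r = 1 - 2/(kappa + 1) = 1 - 2*mu/(L + mu) = (L - mu)/(L + mu) = 5/99 = 0.0505


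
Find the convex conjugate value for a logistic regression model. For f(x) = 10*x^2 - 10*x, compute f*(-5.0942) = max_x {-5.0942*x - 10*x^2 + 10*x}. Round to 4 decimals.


f*(y) = sup_x {y*x - a*x^2 - b*x} = sup_x {(y-b)*x - a*x^2}
FOC: (y - b) - 2a*x = 0 => x* = (y - b)/(2a)
x* = (-5.0942 + 10)/(2*10) = 0.2453
f*(-5.0942) = (y-b)^2/(4a) = (-5.0942 + 10)^2/(4*10)
= 24.0669/40 = 0.6017


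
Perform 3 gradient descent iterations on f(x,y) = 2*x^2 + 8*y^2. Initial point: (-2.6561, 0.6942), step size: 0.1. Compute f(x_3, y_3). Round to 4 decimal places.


Gradient descent on f(x,y) = 2*x^2 + 8*y^2.
Starting point: (-2.6561, 0.6942), alpha = 0.1
Step 1: grad_x = 2*2*-2.6561 = -10.6244, grad_y = 2*8*0.6942 = 11.1072
  x_1 = -2.6561 - 0.1*-10.6244 = -1.5937
  y_1 = 0.6942 - 0.1*11.1072 = -0.4165
Step 2: grad_x = 2*2*-1.5937 = -6.3746, grad_y = 2*8*-0.4165 = -6.6643
  x_2 = -1.5937 - 0.1*-6.3746 = -0.9562
  y_2 = -0.4165 - 0.1*-6.6643 = 0.2499
Step 3: grad_x = 2*2*-0.9562 = -3.8248, grad_y = 2*8*0.2499 = 3.9986
  x_3 = -0.9562 - 0.1*-3.8248 = -0.5737
  y_3 = 0.2499 - 0.1*3.9986 = -0.1499
f(-0.5737, -0.1499) = 2*(-0.5737)^2 + 8*(-0.1499)^2 = 0.8382


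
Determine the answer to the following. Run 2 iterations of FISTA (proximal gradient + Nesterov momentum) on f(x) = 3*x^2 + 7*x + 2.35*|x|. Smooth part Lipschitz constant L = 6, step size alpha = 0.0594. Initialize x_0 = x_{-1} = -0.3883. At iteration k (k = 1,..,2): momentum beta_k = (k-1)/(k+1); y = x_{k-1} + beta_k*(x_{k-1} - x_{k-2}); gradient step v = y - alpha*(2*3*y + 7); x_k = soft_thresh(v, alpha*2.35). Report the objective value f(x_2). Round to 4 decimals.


FISTA on f(x) = 3*x^2 + 7*x + 2.35*|x|
L = 6, alpha = 0.0594
Iteration 1: beta = 0.0, y = -0.3883 + 0.0*(-0.3883 + 0.3883) = -0.3883
  grad(y) = 4.6702, v = y - alpha*grad = -0.6657
  prox(v) = soft_thresh(-0.6657, 0.1396) = -0.5261
Iteration 2: beta = 0.3333, y = -0.5261 + 0.3333*(-0.5261 + 0.3883) = -0.5721
  grad(y) = 3.5676, v = y - alpha*grad = -0.784
  prox(v) = soft_thresh(-0.784, 0.1396) = -0.6444
f(x_2) = 3*(-0.6444)^2 + 7*(-0.6444) + 2.35*|-0.6444| = -1.7507


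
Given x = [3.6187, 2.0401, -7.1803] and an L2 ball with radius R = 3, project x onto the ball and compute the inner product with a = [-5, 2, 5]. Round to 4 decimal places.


Step 1: Compute ||x|| (intermediates to 6 decimals).
||x|| = sqrt(3.6187^2 + 2.0401^2 + (-7.1803)^2) = 8.295403
Step 2: Project.
Since ||x|| > R, scale = R/||x|| = 3/8.295403 = 0.361646, proj(x) = scale * x
proj(x) = [1.308688, 0.737794, -2.596727]
Step 3: Dot product.
a^T * proj(x) = -5*1.308688 + 2*0.737794 + 5*(-2.596727) = -18.0515


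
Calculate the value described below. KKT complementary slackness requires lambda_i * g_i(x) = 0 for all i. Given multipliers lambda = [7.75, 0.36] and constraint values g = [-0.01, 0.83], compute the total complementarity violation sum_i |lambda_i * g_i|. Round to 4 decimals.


KKT complementary slackness check:
lambda_1 * g_1 = 7.75 * -0.01 = -0.0775
lambda_2 * g_2 = 0.36 * 0.83 = 0.2988
Total violation = 0.0775 + 0.2988 = 0.3763


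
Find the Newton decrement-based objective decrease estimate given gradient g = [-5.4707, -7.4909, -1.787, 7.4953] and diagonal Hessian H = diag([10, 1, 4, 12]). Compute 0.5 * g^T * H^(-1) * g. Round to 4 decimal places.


Step 1: H is diagonal, so H^(-1) * g = [-0.5471, -7.4909, -0.4468, 0.6246].
Step 2: g^T H^(-1) g = sum_i g_i^2 / H_ii
  = (-5.4707)^2/10 + (-7.4909)^2/1 + (-1.787)^2/4 + (7.4953)^2/12
  = 2.9929 + 56.1136 + 0.7983 + 4.6816 = 64.5864
Step 3: Objective decrease = 0.5 * g^T H^(-1) g = 32.2932


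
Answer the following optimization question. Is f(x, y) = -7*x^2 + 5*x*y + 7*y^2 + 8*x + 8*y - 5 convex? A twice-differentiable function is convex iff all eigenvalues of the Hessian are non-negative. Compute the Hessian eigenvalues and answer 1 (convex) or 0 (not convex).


The Hessian of f(x,y) = -7*x^2 + 5*x*y + 7*y^2 + 8*x + 8*y - 5 is:
H = [[-14, 5], [5, 14]]
Trace = -14 + 14 = 0
Determinant = -14*14 - (5)^2 = -221
Discriminant = (0)^2 - 4*-221 = 884.0
Eigenvalues: lambda_1 = -14.8661, lambda_2 = 14.8661
The function is not convex.

0


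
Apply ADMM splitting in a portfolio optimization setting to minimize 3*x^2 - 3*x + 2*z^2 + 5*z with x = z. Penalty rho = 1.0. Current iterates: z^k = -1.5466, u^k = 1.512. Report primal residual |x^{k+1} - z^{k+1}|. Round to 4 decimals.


ADMM iteration with rho = 1.0, z^k = -1.5466, u^k = 1.512
Step 1: x-update.
Minimize 3*x^2 - 3*x + (1.0/2)*(x + 1.5466 + 1.512)^2
FOC: (2*3 + 1.0)*x = 3 + 1.0*(-1.5466 - 1.512)
x^{k+1} = -0.0084
Step 2: z-update.
Minimize 2*z^2 + 5*z + (1.0/2)*(-0.0084 - z + 1.512)^2
FOC: (2*2 + 1.0)*z = -5 + 1.0*(-0.0084 + 1.512)
z^{k+1} = -0.6993
Step 3: u-update.
u^{k+1} = 1.512 - 0.0084 + 0.6993 = 2.2029
Step 4: Primal residual = |-0.0084 + 0.6993| = 0.6909


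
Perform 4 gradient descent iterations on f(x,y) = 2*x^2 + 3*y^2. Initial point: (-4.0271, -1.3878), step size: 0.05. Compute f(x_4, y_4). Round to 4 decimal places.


Gradient descent on f(x,y) = 2*x^2 + 3*y^2.
Starting point: (-4.0271, -1.3878), alpha = 0.05
Step 1: grad_x = 2*2*-4.0271 = -16.1084, grad_y = 2*3*-1.3878 = -8.3268
  x_1 = -4.0271 - 0.05*-16.1084 = -3.2217
  y_1 = -1.3878 - 0.05*-8.3268 = -0.9715
Step 2: grad_x = 2*2*-3.2217 = -12.8867, grad_y = 2*3*-0.9715 = -5.8288
  x_2 = -3.2217 - 0.05*-12.8867 = -2.5773
  y_2 = -0.9715 - 0.05*-5.8288 = -0.68
Step 3: grad_x = 2*2*-2.5773 = -10.3094, grad_y = 2*3*-0.68 = -4.0801
  x_3 = -2.5773 - 0.05*-10.3094 = -2.0619
  y_3 = -0.68 - 0.05*-4.0801 = -0.476
Step 4: grad_x = 2*2*-2.0619 = -8.2475, grad_y = 2*3*-0.476 = -2.8561
  x_4 = -2.0619 - 0.05*-8.2475 = -1.6495
  y_4 = -0.476 - 0.05*-2.8561 = -0.3332
f(-1.6495, -0.3332) = 2*(-1.6495)^2 + 3*(-0.3332)^2 = 5.7748


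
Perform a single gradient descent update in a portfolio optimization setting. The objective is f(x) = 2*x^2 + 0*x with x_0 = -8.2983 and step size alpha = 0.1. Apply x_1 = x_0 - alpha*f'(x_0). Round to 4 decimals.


We compute the gradient at x_0 and apply the update.
f'(x) = 4*x + 0
f'(-8.2983) = 4*-8.2983 + 0 = -33.1932
x_1 = -8.2983 - 0.1*-33.1932 = -4.979


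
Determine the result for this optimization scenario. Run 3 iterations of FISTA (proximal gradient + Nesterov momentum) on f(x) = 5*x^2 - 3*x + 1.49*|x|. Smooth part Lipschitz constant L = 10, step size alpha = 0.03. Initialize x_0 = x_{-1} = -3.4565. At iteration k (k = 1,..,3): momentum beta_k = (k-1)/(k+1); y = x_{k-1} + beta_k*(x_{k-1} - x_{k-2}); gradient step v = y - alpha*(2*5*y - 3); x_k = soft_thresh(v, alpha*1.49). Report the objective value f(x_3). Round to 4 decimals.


FISTA on f(x) = 5*x^2 - 3*x + 1.49*|x|
L = 10, alpha = 0.03
Iteration 1: beta = 0.0, y = -3.4565 + 0.0*(-3.4565 + 3.4565) = -3.4565
  grad(y) = -37.565, v = y - alpha*grad = -2.3296
  prox(v) = soft_thresh(-2.3296, 0.0447) = -2.2849
Iteration 2: beta = 0.3333, y = -2.2849 + 0.3333*(-2.2849 + 3.4565) = -1.8943
  grad(y) = -21.943, v = y - alpha*grad = -1.236
  prox(v) = soft_thresh(-1.236, 0.0447) = -1.1913
Iteration 3: beta = 0.5, y = -1.1913 + 0.5*(-1.1913 + 2.2849) = -0.6445
  grad(y) = -9.4454, v = y - alpha*grad = -0.3612
  prox(v) = soft_thresh(-0.3612, 0.0447) = -0.3165
f(x_3) = 5*(-0.3165)^2 - 3*(-0.3165) + 1.49*|-0.3165| = 1.9218


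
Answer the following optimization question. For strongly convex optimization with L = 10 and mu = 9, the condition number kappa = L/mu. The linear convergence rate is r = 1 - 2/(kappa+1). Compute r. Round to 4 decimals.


Step 1: Compute the condition number.
kappa = L/mu = 10/9 = 1.1111
Step 2: Compute the convergence rate.
r = 1 - 2/(kappa + 1) = 1 - 2*mu/(L + mu) = (L - mu)/(L + mu) = 1/19 = 0.0526


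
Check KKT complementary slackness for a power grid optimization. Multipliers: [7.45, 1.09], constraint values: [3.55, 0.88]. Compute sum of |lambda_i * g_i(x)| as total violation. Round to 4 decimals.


KKT complementary slackness check:
lambda_1 * g_1 = 7.45 * 3.55 = 26.4475
lambda_2 * g_2 = 1.09 * 0.88 = 0.9592
Total violation = 26.4475 + 0.9592 = 27.4067


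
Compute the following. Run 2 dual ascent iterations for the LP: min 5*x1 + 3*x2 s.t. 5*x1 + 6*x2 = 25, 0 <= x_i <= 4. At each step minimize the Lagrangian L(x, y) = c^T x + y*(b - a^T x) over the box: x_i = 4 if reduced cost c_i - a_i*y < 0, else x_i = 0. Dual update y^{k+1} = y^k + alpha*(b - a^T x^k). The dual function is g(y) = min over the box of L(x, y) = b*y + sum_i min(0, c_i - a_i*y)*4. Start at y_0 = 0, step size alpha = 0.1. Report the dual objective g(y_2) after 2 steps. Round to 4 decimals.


Dual ascent for LP: min 5*x1 + 3*x2, 5*x1 + 6*x2 = 25, 0 <= x_i <= 4
Step 1: y^k = 0.0, reduced costs: (5.0, 3.0)
  x^k = (0.0, 0.0), subgradient = b - a^T x = 25.0
  y^{k+1} = 0.0 + 0.1*25.0 = 2.5
Step 2: y^k = 2.5, reduced costs: (-7.5, -12.0)
  x^k = (4.0, 4.0), subgradient = b - a^T x = -19.0
  y^{k+1} = 2.5 + 0.1*-19.0 = 0.6
Dual objective at y_2 = 0.6: reduced costs (2.0, -0.6), box minimizer x = (0.0, 4.0)
g(y_2) = b*y + (c1 - a1*y)*x1 + (c2 - a2*y)*x2 = 25*0.6 + 2.0*0.0 + (-0.6)*4.0 = 15.0 + 0.0 - 2.4 = 12.6


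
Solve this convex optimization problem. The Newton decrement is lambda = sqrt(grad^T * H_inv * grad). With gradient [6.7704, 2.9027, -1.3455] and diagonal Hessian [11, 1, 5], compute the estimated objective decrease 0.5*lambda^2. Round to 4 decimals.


Step 1: H is diagonal, so H^(-1) * g = [0.6155, 2.9027, -0.2691].
Step 2: g^T H^(-1) g = sum_i g_i^2 / H_ii
  = (6.7704)^2/11 + (2.9027)^2/1 + (-1.3455)^2/5
  = 4.1671 + 8.4257 + 0.3621 = 12.9549
Step 3: Objective decrease = 0.5 * g^T H^(-1) g = 6.4774


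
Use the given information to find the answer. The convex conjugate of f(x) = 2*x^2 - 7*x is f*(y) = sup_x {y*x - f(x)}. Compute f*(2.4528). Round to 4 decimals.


f*(y) = sup_x {y*x - a*x^2 - b*x} = sup_x {(y-b)*x - a*x^2}
FOC: (y - b) - 2a*x = 0 => x* = (y - b)/(2a)
x* = (2.4528 + 7)/(2*2) = 2.3632
f*(2.4528) = (y-b)^2/(4a) = (2.4528 + 7)^2/(4*2)
= 89.3554/8 = 11.1694


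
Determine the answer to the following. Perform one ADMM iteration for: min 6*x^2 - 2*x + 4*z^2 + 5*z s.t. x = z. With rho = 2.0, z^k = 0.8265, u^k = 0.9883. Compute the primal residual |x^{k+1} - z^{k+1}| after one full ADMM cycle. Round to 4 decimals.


ADMM iteration with rho = 2.0, z^k = 0.8265, u^k = 0.9883
Step 1: x-update.
Minimize 6*x^2 - 2*x + (2.0/2)*(x - 0.8265 + 0.9883)^2
FOC: (2*6 + 2.0)*x = 2 + 2.0*(0.8265 - 0.9883)
x^{k+1} = 0.1197
Step 2: z-update.
Minimize 4*z^2 + 5*z + (2.0/2)*(0.1197 - z + 0.9883)^2
FOC: (2*4 + 2.0)*z = -5 + 2.0*(0.1197 + 0.9883)
z^{k+1} = -0.2784
Step 3: u-update.
u^{k+1} = 0.9883 + 0.1197 + 0.2784 = 1.3864
Step 4: Primal residual = |0.1197 + 0.2784| = 0.3981


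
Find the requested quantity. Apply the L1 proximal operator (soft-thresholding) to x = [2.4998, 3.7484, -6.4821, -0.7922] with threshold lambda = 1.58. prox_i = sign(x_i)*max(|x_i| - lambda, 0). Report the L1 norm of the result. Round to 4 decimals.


Soft-thresholding with lambda = 1.58:
prox(2.4998) = sign(2.4998)*max(|2.4998| - 1.58, 0) = 0.9198
prox(3.7484) = sign(3.7484)*max(|3.7484| - 1.58, 0) = 2.1684
prox(-6.4821) = sign(-6.4821)*max(|-6.4821| - 1.58, 0) = -4.9021
prox(-0.7922) = sign(-0.7922)*max(|-0.7922| - 1.58, 0) = 0.0
prox(x) = [0.9198, 2.1684, -4.9021, 0.0]
||prox(x)||_1 = 0.9198 + 2.1684 + 4.9021 + 0.0 = 7.9903


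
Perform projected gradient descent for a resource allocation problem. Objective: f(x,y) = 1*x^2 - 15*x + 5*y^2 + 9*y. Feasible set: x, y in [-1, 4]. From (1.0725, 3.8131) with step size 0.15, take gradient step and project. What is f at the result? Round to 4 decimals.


Step 1: Compute gradient at (1.0725, 3.8131).
grad_x = 2*1*1.0725 - 15 = -12.855
grad_y = 2*5*3.8131 + 9 = 47.131
Step 2: Gradient step.
x_raw = 1.0725 - 0.15*-12.855 = 3.0008
y_raw = 3.8131 - 0.15*47.131 = -3.2566
Step 3: Project onto [-1, 4].
x_proj = clip(3.0008) = 3.0008
y_proj = clip(-3.2566) = -1.0
Step 4: Evaluate f.
f(3.0008, -1.0) = -40.0067


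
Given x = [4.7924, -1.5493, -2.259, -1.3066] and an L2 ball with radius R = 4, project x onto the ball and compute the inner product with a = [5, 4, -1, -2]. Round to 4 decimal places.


Step 1: Compute ||x|| (intermediates to 6 decimals).
||x|| = sqrt(4.7924^2 + (-1.5493)^2 + (-2.259)^2 + (-1.3066)^2) = 5.67254
Step 2: Project.
Since ||x|| > R, scale = R/||x|| = 4/5.67254 = 0.705151, proj(x) = scale * x
proj(x) = [3.379366, -1.09249, -1.592936, -0.92135]
Step 3: Dot product.
a^T * proj(x) = 5*3.379366 + 4*(-1.09249) - 1*(-1.592936) - 2*(-0.92135) = 15.9625


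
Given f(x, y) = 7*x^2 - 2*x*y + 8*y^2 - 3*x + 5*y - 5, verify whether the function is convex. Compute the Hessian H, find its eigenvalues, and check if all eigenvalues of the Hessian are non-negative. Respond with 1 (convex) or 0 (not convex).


The Hessian of f(x,y) = 7*x^2 - 2*x*y + 8*y^2 - 3*x + 5*y - 5 is:
H = [[14, -2], [-2, 16]]
Trace = 14 + 16 = 30
Determinant = 14*16 - (-2)^2 = 220
Discriminant = (30)^2 - 4*220 = 20.0
Eigenvalues: lambda_1 = 12.7639, lambda_2 = 17.2361
The function is convex.

1


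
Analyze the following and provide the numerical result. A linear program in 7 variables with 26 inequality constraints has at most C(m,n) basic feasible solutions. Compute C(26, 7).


Each vertex corresponds to some choice of n active constraints out of m, so the number of vertices is at most C(m, n) = m! / (n!(m-n)!).
m = 26, n = 7
Numerator: 26 * 25 * 24 * 23 * 22 * 21 * 20
Denominator: 7! = 5040
C(26, 7) = 657800


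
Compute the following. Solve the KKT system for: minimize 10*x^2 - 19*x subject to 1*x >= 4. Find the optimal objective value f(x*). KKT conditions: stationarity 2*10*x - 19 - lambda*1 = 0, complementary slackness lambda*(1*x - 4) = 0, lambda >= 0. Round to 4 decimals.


Step 1: Try lambda = 0 (constraint inactive).
x_unc = 19/(2*10) = 0.95
Check: 1*0.95 = 0.95 < 4 -- violated!
Step 2: Constraint must be active: 1*x = 4
x* = 4/1 = 4.0
lambda = (2*10*4.0 - 19)/1 = 61.0
Step 3: Compute optimal value.
f(x*) = 10*4.0^2 - 19*4.0 = 84.0


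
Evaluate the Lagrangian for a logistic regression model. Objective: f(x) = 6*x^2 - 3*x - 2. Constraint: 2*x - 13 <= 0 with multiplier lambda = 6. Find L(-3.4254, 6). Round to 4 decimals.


Step 1: Evaluate f(x).
f(-3.4254) = 6*(-3.4254)^2 - 3*(-3.4254) - 2 = 78.6764
Step 2: Evaluate g(x).
g(-3.4254) = 2*-3.4254 - 13 = -19.8508
Step 3: Compute Lagrangian.
L = 78.6764 + 6*-19.8508 = -40.4284


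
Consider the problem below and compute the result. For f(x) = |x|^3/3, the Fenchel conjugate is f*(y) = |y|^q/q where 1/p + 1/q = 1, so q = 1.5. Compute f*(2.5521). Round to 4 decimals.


The conjugate exponent q satisfies 1/p + 1/q = 1.
p = 3, so q = 3/(3 - 1) = 1.5
|y|^q = 2.5521^1.5 = 4.0771
f*(2.5521) = 4.0771 / 1.5 = 2.718


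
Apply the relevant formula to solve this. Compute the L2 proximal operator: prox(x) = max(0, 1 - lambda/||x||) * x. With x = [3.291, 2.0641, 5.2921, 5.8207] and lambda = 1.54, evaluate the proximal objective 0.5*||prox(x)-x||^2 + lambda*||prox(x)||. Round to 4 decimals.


Step 1: Compute ||x||.
||x|| = 8.7737
Step 2: Compute scaling factor.
scale = max(0, 1 - 1.54/8.7737) = 0.8245
Step 3: prox(x) = [2.7133, 1.7018, 4.3632, 4.799]
||prox(x)|| = 7.2337
Step 4: Proximal objective.
0.5*||prox-x||^2 = 1.1858
lambda*||prox|| = 11.1399
Total = 12.3257


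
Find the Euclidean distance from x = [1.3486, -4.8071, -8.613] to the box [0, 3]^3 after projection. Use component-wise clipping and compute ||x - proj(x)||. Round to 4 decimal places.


Project each component onto [0, 3].
clip(1.3486) = 1.3486, clip(-4.8071) = 0.0, clip(-8.613) = 0.0
Projection = [1.3486, 0.0, 0.0]
Squared diffs: [0.0, 23.1082, 74.1838]
Distance = sqrt(97.292) = 9.8637


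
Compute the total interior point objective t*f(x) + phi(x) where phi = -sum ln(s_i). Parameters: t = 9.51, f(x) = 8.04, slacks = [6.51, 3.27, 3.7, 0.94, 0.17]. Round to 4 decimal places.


Step 1: Compute log-barrier.
ln values: [1.8733, 1.1848, 1.3083, -0.0619, -1.772]
phi = -(1.8733 + 1.1848 + 1.3083 - 0.0619 - 1.772) = -2.5326
Step 2: Compute augmented objective.
t*f(x) = 9.51*8.04 = 76.4604
Total = 76.4604 - 2.5326 = 73.9278


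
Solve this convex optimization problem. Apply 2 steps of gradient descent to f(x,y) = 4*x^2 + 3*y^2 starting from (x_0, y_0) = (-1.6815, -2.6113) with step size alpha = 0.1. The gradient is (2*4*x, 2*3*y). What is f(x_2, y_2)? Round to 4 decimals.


Gradient descent on f(x,y) = 4*x^2 + 3*y^2.
Starting point: (-1.6815, -2.6113), alpha = 0.1
Step 1: grad_x = 2*4*-1.6815 = -13.452, grad_y = 2*3*-2.6113 = -15.6678
  x_1 = -1.6815 - 0.1*-13.452 = -0.3363
  y_1 = -2.6113 - 0.1*-15.6678 = -1.0445
Step 2: grad_x = 2*4*-0.3363 = -2.6904, grad_y = 2*3*-1.0445 = -6.2671
  x_2 = -0.3363 - 0.1*-2.6904 = -0.0673
  y_2 = -1.0445 - 0.1*-6.2671 = -0.4178
f(-0.0673, -0.4178) = 4*(-0.0673)^2 + 3*(-0.4178)^2 = 0.5418


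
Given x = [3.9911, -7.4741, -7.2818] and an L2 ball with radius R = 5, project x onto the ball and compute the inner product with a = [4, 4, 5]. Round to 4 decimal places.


Step 1: Compute ||x|| (intermediates to 6 decimals).
||x|| = sqrt(3.9911^2 + (-7.4741)^2 + (-7.2818)^2) = 11.172093
Step 2: Project.
Since ||x|| > R, scale = R/||x|| = 5/11.172093 = 0.447544, proj(x) = scale * x
proj(x) = [1.786193, -3.344989, -3.258926]
Step 3: Dot product.
a^T * proj(x) = 4*1.786193 + 4*(-3.344989) + 5*(-3.258926) = -22.5298


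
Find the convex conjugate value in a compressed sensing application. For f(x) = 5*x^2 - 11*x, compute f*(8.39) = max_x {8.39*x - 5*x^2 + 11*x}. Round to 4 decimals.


f*(y) = sup_x {y*x - a*x^2 - b*x} = sup_x {(y-b)*x - a*x^2}
FOC: (y - b) - 2a*x = 0 => x* = (y - b)/(2a)
x* = (8.39 + 11)/(2*5) = 1.939
f*(8.39) = (y-b)^2/(4a) = (8.39 + 11)^2/(4*5)
= 375.9721/20 = 18.7986


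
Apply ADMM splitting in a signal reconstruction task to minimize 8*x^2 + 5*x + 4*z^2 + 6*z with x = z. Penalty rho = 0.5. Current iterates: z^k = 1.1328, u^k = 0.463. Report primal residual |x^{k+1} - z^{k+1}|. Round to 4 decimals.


ADMM iteration with rho = 0.5, z^k = 1.1328, u^k = 0.463
Step 1: x-update.
Minimize 8*x^2 + 5*x + (0.5/2)*(x - 1.1328 + 0.463)^2
FOC: (2*8 + 0.5)*x = -5 + 0.5*(1.1328 - 0.463)
x^{k+1} = -0.2827
Step 2: z-update.
Minimize 4*z^2 + 6*z + (0.5/2)*(-0.2827 - z + 0.463)^2
FOC: (2*4 + 0.5)*z = -6 + 0.5*(-0.2827 + 0.463)
z^{k+1} = -0.6953
Step 3: u-update.
u^{k+1} = 0.463 - 0.2827 + 0.6953 = 0.8755
Step 4: Primal residual = |-0.2827 + 0.6953| = 0.4125


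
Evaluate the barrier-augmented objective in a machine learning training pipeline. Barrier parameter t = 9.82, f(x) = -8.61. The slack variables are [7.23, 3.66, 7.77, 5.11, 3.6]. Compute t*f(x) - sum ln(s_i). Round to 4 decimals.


Step 1: Compute log-barrier.
ln values: [1.9782, 1.2975, 2.0503, 1.6312, 1.2809]
phi = -(1.9782 + 1.2975 + 2.0503 + 1.6312 + 1.2809) = -8.2381
Step 2: Compute augmented objective.
t*f(x) = 9.82*-8.61 = -84.5502
Total = -84.5502 - 8.2381 = -92.7883


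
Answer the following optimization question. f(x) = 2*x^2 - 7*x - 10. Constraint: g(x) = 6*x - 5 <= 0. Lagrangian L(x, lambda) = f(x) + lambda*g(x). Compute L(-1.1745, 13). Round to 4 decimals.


Step 1: Evaluate f(x).
f(-1.1745) = 2*(-1.1745)^2 - 7*(-1.1745) - 10 = 0.9804
Step 2: Evaluate g(x).
g(-1.1745) = 6*-1.1745 - 5 = -12.047
Step 3: Compute Lagrangian.
L = 0.9804 + 13*-12.047 = -155.6306


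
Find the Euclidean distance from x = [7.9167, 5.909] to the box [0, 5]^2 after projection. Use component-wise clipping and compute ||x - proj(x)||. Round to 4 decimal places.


Project each component onto [0, 5].
clip(7.9167) = 5.0, clip(5.909) = 5.0
Projection = [5.0, 5.0]
Squared diffs: [8.5071, 0.8263]
Distance = sqrt(9.3334) = 3.0551


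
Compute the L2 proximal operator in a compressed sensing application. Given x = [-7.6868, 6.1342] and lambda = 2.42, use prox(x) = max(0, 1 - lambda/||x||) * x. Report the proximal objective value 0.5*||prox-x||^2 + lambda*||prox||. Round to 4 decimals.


Step 1: Compute ||x||.
||x|| = 9.8344
Step 2: Compute scaling factor.
scale = max(0, 1 - 2.42/9.8344) = 0.7539
Step 3: prox(x) = [-5.7953, 4.6247]
||prox(x)|| = 7.4144
Step 4: Proximal objective.
0.5*||prox-x||^2 = 2.9282
lambda*||prox|| = 17.9428
Total = 20.871


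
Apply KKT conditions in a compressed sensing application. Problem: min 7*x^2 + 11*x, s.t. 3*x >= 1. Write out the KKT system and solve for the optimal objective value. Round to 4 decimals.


Step 1: Try lambda = 0 (constraint inactive).
x_unc = -11/(2*7) = -0.7857
Check: 3*-0.7857 = -2.3571 < 1 -- violated!
Step 2: Constraint must be active: 3*x = 1
x* = 1/3 = 0.3333 (rounded; the exact value 1/3 is used below)
lambda = (2*7*(1/3) + 11)/3 = 5.2222
Step 3: Compute optimal value.
f(x*) = 7*(1/3)^2 + 11*(1/3) = 4.4444


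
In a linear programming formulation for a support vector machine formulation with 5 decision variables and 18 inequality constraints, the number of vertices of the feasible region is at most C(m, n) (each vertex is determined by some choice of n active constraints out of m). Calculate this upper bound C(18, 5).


Each vertex corresponds to some choice of n active constraints out of m, so the number of vertices is at most C(m, n) = m! / (n!(m-n)!).
m = 18, n = 5
Numerator: 18 * 17 * 16 * 15 * 14
Denominator: 5! = 120
C(18, 5) = 8568


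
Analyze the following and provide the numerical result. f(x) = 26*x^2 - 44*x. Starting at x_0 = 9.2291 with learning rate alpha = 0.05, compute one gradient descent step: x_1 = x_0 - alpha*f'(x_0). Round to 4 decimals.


We compute the gradient at x_0 and apply the update.
f'(x) = 52*x - 44
f'(9.2291) = 52*9.2291 - 44 = 435.9132
x_1 = 9.2291 - 0.05*435.9132 = -12.5666


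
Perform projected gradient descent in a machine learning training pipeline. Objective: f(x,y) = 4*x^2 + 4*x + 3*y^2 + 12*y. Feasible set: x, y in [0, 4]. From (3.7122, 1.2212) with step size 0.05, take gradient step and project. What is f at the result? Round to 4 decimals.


Step 1: Compute gradient at (3.7122, 1.2212).
grad_x = 2*4*3.7122 + 4 = 33.6976
grad_y = 2*3*1.2212 + 12 = 19.3272
Step 2: Gradient step.
x_raw = 3.7122 - 0.05*33.6976 = 2.0273
y_raw = 1.2212 - 0.05*19.3272 = 0.2548
Step 3: Project onto [0, 4].
x_proj = clip(2.0273) = 2.0273
y_proj = clip(0.2548) = 0.2548
Step 4: Evaluate f.
f(2.0273, 0.2548) = 27.8023


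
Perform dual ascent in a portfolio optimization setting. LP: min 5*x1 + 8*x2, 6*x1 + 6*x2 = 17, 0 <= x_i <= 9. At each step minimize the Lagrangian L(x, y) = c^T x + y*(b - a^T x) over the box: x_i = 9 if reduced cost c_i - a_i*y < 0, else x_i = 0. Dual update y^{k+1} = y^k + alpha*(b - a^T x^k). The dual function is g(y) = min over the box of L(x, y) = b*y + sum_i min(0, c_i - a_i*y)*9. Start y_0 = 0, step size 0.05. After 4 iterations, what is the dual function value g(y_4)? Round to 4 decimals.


Dual ascent for LP: min 5*x1 + 8*x2, 6*x1 + 6*x2 = 17, 0 <= x_i <= 9
Step 1: y^k = 0.0, reduced costs: (5.0, 8.0)
  x^k = (0.0, 0.0), subgradient = b - a^T x = 17.0
  y^{k+1} = 0.0 + 0.05*17.0 = 0.85
Step 2: y^k = 0.85, reduced costs: (-0.1, 2.9)
  x^k = (9.0, 0.0), subgradient = b - a^T x = -37.0
  y^{k+1} = 0.85 + 0.05*-37.0 = -1.0
Step 3: y^k = -1.0, reduced costs: (11.0, 14.0)
  x^k = (0.0, 0.0), subgradient = b - a^T x = 17.0
  y^{k+1} = -1.0 + 0.05*17.0 = -0.15
Step 4: y^k = -0.15, reduced costs: (5.9, 8.9)
  x^k = (0.0, 0.0), subgradient = b - a^T x = 17.0
  y^{k+1} = -0.15 + 0.05*17.0 = 0.7
Dual objective at y_4 = 0.7: reduced costs (0.8, 3.8), box minimizer x = (0.0, 0.0)
g(y_4) = b*y + (c1 - a1*y)*x1 + (c2 - a2*y)*x2 = 17*0.7 + 0.8*0.0 + 3.8*0.0 = 11.9 + 0.0 + 0.0 = 11.9


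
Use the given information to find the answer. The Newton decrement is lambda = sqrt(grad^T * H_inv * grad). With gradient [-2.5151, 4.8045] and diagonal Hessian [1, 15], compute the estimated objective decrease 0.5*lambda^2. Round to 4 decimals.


Step 1: H is diagonal, so H^(-1) * g = [-2.5151, 0.3203].
Step 2: g^T H^(-1) g = sum_i g_i^2 / H_ii
  = (-2.5151)^2/1 + (4.8045)^2/15
  = 6.3257 + 1.5389 = 7.8646
Step 3: Objective decrease = 0.5 * g^T H^(-1) g = 3.9323


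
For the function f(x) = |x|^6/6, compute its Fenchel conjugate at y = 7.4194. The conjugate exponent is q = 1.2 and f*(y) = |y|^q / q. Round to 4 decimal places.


The conjugate exponent q satisfies 1/p + 1/q = 1.
p = 6, so q = 6/(6 - 1) = 1.2
|y|^q = 7.4194^1.2 = 11.0775
f*(7.4194) = 11.0775 / 1.2 = 9.2313


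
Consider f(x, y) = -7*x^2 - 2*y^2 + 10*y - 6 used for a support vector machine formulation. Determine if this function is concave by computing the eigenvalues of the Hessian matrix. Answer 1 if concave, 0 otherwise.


The Hessian of f(x,y) = -7*x^2 - 2*y^2 + 10*y - 6 is:
H = [[-14, 0], [0, -4]]
Trace = -14 - 4 = -18
Determinant = -14*-4 - (0)^2 = 56
Discriminant = (-18)^2 - 4*56 = 100.0
Eigenvalues: lambda_1 = -14.0, lambda_2 = -4.0
The function is concave.

1


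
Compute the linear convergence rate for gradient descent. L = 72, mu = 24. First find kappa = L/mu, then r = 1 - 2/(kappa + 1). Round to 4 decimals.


Step 1: Compute the condition number.
kappa = L/mu = 72/24 = 3.0
Step 2: Compute the convergence rate.
r = 1 - 2/(kappa + 1) = 1 - 2*mu/(L + mu) = (L - mu)/(L + mu) = 48/96 = 0.5


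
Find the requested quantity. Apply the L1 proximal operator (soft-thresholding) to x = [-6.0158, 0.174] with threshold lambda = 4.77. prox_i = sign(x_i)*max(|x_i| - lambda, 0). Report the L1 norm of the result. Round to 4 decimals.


Soft-thresholding with lambda = 4.77:
prox(-6.0158) = sign(-6.0158)*max(|-6.0158| - 4.77, 0) = -1.2458
prox(0.174) = sign(0.174)*max(|0.174| - 4.77, 0) = 0.0
prox(x) = [-1.2458, 0.0]
||prox(x)||_1 = 1.2458 + 0.0 = 1.2458


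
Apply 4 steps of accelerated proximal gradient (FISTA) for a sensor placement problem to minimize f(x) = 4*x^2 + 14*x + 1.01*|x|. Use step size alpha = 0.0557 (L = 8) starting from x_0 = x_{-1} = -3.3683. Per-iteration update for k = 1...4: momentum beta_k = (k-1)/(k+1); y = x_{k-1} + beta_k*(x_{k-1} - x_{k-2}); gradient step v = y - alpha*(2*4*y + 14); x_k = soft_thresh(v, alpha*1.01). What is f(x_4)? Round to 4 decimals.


FISTA on f(x) = 4*x^2 + 14*x + 1.01*|x|
L = 8, alpha = 0.0557
Iteration 1: beta = 0.0, y = -3.3683 + 0.0*(-3.3683 + 3.3683) = -3.3683
  grad(y) = -12.9464, v = y - alpha*grad = -2.6472
  prox(v) = soft_thresh(-2.6472, 0.0563) = -2.5909
Iteration 2: beta = 0.3333, y = -2.5909 + 0.3333*(-2.5909 + 3.3683) = -2.3318
  grad(y) = -4.6544, v = y - alpha*grad = -2.0726
  prox(v) = soft_thresh(-2.0726, 0.0563) = -2.0163
Iteration 3: beta = 0.5, y = -2.0163 + 0.5*(-2.0163 + 2.5909) = -1.729
  grad(y) = 0.1682, v = y - alpha*grad = -1.7383
  prox(v) = soft_thresh(-1.7383, 0.0563) = -1.6821
Iteration 4: beta = 0.6, y = -1.6821 + 0.6*(-1.6821 + 2.0163) = -1.4816
  grad(y) = 2.1475, v = y - alpha*grad = -1.6012
  prox(v) = soft_thresh(-1.6012, 0.0563) = -1.5449
f(x_4) = 4*(-1.5449)^2 + 14*(-1.5449) + 1.01*|-1.5449| = -10.5214


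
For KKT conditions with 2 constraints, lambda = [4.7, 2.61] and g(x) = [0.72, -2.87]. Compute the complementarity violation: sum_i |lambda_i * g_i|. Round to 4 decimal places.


KKT complementary slackness check:
lambda_1 * g_1 = 4.7 * 0.72 = 3.384
lambda_2 * g_2 = 2.61 * -2.87 = -7.4907
Total violation = 3.384 + 7.4907 = 10.8747


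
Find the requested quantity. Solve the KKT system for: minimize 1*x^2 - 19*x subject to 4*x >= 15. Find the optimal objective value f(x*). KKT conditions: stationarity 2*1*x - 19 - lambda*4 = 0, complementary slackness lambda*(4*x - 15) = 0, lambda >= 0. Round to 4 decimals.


Step 1: Try lambda = 0 (constraint inactive).
Stationarity: 2*1*x - 19 = 0
x* = 19/(2*1) = 9.5
Check constraint: 4*9.5 = 38.0 >= 15 -- satisfied.
Step 2: Compute optimal value.
f(x*) = 1*9.5^2 - 19*9.5 = -90.25


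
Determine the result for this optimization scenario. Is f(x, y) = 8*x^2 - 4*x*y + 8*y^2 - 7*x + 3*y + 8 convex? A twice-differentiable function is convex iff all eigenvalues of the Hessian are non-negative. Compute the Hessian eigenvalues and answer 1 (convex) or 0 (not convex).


The Hessian of f(x,y) = 8*x^2 - 4*x*y + 8*y^2 - 7*x + 3*y + 8 is:
H = [[16, -4], [-4, 16]]
Trace = 16 + 16 = 32
Determinant = 16*16 - (-4)^2 = 240
Discriminant = (32)^2 - 4*240 = 64.0
Eigenvalues: lambda_1 = 12.0, lambda_2 = 20.0
The function is convex.

1


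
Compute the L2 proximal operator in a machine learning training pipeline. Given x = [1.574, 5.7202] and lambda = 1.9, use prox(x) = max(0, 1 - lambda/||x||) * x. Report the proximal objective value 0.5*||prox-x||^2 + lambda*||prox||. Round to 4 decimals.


Step 1: Compute ||x||.
||x|| = 5.9328
Step 2: Compute scaling factor.
scale = max(0, 1 - 1.9/5.9328) = 0.6797
Step 3: prox(x) = [1.0699, 3.8883]
||prox(x)|| = 4.0328
Step 4: Proximal objective.
0.5*||prox-x||^2 = 1.805
lambda*||prox|| = 7.6623
Total = 9.4673
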